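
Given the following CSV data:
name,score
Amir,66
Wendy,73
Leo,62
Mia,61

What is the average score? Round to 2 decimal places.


Scores: 66, 73, 62, 61
Sum = 262
Count = 4
Average = 262 / 4 = 65.50

ANSWER: 65.50


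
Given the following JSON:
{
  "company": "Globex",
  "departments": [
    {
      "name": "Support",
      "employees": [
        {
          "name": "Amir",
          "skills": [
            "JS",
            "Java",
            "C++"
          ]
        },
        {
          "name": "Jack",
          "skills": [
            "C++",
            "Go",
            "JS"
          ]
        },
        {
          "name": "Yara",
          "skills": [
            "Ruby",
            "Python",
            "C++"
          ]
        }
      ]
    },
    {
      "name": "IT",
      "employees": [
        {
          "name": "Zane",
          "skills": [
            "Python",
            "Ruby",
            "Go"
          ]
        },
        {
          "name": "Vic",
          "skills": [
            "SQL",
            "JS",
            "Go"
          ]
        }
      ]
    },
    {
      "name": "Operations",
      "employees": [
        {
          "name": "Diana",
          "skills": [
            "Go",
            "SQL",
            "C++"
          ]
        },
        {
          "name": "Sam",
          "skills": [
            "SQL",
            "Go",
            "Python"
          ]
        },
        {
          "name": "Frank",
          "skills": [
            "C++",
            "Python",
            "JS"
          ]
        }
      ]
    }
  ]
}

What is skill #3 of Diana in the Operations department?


Path: departments[2].employees[0].skills[2]
Value: C++

ANSWER: C++


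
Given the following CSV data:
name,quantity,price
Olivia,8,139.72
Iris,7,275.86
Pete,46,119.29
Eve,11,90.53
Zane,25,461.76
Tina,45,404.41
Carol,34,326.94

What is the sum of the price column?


Values in 'price' column:
  Row 1: 139.72
  Row 2: 275.86
  Row 3: 119.29
  Row 4: 90.53
  Row 5: 461.76
  Row 6: 404.41
  Row 7: 326.94
Sum = 139.72 + 275.86 + 119.29 + 90.53 + 461.76 + 404.41 + 326.94 = 1818.51

ANSWER: 1818.51


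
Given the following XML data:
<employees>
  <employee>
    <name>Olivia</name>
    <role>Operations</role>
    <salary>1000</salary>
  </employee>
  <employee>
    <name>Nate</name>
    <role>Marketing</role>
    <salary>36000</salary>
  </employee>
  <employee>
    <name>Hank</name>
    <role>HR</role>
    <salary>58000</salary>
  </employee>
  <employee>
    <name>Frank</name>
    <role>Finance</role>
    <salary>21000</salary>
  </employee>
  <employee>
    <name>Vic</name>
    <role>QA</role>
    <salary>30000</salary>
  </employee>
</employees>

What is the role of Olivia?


Searching for <employee> with <name>Olivia</name>
Found at position 1
<role>Operations</role>

ANSWER: Operations


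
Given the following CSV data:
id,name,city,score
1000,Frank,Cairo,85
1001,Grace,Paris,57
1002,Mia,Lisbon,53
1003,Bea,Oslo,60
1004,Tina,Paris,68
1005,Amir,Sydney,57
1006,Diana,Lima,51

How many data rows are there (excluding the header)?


Counting rows (excluding header):
Header: id,name,city,score
Data rows: 7

ANSWER: 7


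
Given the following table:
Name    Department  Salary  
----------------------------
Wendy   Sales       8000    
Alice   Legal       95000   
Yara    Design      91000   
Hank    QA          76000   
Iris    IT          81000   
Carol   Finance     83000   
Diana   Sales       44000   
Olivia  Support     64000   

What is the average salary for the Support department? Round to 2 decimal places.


Support department members:
  Olivia: 64000
Sum = 64000
Count = 1
Average = 64000 / 1 = 64000.00

ANSWER: 64000.00


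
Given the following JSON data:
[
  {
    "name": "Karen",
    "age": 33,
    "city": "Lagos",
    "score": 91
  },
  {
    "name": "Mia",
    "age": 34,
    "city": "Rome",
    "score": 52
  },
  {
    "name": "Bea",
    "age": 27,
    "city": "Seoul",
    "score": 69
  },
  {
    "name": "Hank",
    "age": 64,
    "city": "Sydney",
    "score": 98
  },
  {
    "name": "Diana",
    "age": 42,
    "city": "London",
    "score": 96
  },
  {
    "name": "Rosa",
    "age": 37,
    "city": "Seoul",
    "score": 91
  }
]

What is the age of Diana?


Looking up record where name = Diana
Record index: 4
Field 'age' = 42

ANSWER: 42


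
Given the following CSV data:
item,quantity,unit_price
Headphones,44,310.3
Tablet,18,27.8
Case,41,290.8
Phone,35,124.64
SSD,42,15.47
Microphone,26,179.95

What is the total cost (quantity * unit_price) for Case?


Row: Case
quantity = 41
unit_price = 290.8
total = 41 * 290.8 = 11922.8

ANSWER: 11922.8


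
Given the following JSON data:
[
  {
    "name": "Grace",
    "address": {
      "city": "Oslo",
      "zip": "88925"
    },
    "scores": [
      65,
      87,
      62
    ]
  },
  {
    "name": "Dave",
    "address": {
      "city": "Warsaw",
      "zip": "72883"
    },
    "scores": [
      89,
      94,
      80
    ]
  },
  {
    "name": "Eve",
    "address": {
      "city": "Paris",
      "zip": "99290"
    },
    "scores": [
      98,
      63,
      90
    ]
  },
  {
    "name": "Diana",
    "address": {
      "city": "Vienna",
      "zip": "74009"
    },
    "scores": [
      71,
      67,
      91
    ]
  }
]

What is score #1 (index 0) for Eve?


Path: records[2].scores[0]
Value: 98

ANSWER: 98


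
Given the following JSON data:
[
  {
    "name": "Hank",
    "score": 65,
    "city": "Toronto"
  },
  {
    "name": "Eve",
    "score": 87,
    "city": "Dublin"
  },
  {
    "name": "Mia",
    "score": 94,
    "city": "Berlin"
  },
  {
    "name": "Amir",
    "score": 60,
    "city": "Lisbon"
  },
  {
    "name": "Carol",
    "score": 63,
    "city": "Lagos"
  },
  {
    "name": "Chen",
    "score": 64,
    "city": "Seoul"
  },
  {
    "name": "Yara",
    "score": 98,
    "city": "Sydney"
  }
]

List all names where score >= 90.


Filtering records where score >= 90:
  Hank (score=65) -> no
  Eve (score=87) -> no
  Mia (score=94) -> YES
  Amir (score=60) -> no
  Carol (score=63) -> no
  Chen (score=64) -> no
  Yara (score=98) -> YES


ANSWER: Mia, Yara


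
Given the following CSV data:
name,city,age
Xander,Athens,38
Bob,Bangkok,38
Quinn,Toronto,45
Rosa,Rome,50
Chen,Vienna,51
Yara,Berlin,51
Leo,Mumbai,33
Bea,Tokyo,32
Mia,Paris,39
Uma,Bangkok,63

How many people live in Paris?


Scanning city column for 'Paris':
  Row 9: Mia -> MATCH
Total matches: 1

ANSWER: 1


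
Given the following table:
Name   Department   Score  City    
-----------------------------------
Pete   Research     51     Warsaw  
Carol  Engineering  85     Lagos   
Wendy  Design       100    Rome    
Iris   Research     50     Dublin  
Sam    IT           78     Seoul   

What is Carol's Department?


Row 2: Carol
Department = Engineering

ANSWER: Engineering


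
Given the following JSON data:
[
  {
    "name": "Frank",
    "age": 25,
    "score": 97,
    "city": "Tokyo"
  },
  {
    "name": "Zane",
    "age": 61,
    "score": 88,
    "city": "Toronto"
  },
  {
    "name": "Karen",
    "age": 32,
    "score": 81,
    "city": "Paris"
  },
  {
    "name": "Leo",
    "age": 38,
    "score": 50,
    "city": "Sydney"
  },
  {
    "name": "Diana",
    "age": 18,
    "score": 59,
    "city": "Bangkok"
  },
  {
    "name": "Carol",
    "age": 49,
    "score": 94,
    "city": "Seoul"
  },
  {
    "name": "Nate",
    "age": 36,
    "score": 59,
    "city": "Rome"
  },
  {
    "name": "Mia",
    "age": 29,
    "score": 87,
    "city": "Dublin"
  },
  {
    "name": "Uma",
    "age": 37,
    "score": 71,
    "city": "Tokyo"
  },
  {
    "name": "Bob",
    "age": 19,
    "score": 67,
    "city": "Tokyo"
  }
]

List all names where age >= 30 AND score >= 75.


Checking both conditions:
  Frank (age=25, score=97) -> no
  Zane (age=61, score=88) -> YES
  Karen (age=32, score=81) -> YES
  Leo (age=38, score=50) -> no
  Diana (age=18, score=59) -> no
  Carol (age=49, score=94) -> YES
  Nate (age=36, score=59) -> no
  Mia (age=29, score=87) -> no
  Uma (age=37, score=71) -> no
  Bob (age=19, score=67) -> no


ANSWER: Zane, Karen, Carol


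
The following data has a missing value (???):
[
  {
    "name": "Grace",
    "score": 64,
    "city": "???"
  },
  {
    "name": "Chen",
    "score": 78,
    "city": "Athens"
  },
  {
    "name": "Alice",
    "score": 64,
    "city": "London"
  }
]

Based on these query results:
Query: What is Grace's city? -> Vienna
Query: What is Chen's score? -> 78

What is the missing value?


The missing value is Grace's city
From query: Grace's city = Vienna

ANSWER: Vienna


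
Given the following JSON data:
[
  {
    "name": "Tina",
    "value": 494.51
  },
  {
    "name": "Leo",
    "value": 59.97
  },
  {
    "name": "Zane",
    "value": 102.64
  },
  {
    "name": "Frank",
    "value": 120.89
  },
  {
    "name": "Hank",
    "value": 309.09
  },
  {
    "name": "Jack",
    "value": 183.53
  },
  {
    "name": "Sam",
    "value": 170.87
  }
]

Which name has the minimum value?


Comparing values:
  Tina: 494.51
  Leo: 59.97
  Zane: 102.64
  Frank: 120.89
  Hank: 309.09
  Jack: 183.53
  Sam: 170.87
Minimum: Leo (59.97)

ANSWER: Leo


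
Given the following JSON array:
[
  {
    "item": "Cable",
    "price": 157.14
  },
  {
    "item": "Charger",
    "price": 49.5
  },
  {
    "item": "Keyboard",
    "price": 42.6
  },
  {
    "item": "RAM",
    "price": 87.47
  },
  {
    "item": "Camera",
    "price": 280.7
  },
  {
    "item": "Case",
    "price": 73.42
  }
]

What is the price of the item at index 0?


Array index 0 -> Cable
price = 157.14

ANSWER: 157.14


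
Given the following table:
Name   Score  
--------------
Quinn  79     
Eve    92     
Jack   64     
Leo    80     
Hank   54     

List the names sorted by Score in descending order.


Sorting by Score (descending):
  Eve: 92
  Leo: 80
  Quinn: 79
  Jack: 64
  Hank: 54


ANSWER: Eve, Leo, Quinn, Jack, Hank


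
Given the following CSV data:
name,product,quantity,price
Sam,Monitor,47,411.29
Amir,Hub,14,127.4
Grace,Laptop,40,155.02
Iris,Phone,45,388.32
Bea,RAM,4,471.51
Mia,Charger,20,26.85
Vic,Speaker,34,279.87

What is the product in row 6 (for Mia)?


Row 6: Mia
Column 'product' = Charger

ANSWER: Charger


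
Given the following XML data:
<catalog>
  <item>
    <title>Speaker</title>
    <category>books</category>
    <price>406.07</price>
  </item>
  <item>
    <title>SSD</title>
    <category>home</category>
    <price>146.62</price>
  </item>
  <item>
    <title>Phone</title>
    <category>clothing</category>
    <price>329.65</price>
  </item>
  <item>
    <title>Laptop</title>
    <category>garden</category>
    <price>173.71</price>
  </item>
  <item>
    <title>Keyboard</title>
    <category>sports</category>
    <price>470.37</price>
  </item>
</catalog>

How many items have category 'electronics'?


Scanning <item> elements for <category>electronics</category>:
Count: 0

ANSWER: 0


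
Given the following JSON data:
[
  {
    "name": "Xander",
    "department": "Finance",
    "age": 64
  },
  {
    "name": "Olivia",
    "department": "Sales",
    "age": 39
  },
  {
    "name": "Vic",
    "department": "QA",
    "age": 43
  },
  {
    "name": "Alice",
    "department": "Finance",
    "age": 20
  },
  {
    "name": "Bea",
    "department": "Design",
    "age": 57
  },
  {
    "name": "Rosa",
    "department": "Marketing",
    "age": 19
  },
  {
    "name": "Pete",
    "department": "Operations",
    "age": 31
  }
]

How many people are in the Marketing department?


Scanning records for department = Marketing
  Record 5: Rosa
Count: 1

ANSWER: 1


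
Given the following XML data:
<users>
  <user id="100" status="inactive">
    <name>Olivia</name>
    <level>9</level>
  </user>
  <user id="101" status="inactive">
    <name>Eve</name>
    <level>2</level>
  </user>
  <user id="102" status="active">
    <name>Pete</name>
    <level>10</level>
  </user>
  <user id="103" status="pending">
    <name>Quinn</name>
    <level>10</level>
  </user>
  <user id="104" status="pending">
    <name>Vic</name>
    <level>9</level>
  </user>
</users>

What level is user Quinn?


Finding user: Quinn
<level>10</level>

ANSWER: 10


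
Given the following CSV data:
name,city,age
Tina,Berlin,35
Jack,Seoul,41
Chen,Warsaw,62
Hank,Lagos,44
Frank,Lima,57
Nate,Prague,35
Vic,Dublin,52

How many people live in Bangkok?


Scanning city column for 'Bangkok':
Total matches: 0

ANSWER: 0


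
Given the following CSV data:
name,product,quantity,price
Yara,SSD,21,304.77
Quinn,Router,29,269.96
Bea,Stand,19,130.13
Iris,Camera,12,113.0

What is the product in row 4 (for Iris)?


Row 4: Iris
Column 'product' = Camera

ANSWER: Camera


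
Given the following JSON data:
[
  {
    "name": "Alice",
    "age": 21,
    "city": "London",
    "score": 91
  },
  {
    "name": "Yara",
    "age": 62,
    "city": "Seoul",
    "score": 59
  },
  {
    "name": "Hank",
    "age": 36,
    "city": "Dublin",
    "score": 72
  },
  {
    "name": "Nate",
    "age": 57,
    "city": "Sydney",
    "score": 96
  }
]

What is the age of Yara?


Looking up record where name = Yara
Record index: 1
Field 'age' = 62

ANSWER: 62


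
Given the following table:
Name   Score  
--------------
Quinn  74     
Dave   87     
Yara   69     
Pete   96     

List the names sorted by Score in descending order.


Sorting by Score (descending):
  Pete: 96
  Dave: 87
  Quinn: 74
  Yara: 69


ANSWER: Pete, Dave, Quinn, Yara


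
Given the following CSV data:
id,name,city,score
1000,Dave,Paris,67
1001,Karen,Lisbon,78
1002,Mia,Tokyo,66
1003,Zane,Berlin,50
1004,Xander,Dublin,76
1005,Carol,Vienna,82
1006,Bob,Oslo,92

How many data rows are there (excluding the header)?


Counting rows (excluding header):
Header: id,name,city,score
Data rows: 7

ANSWER: 7


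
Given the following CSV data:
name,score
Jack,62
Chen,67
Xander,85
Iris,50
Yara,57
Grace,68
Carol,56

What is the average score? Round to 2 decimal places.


Scores: 62, 67, 85, 50, 57, 68, 56
Sum = 445
Count = 7
Average = 445 / 7 = 63.57

ANSWER: 63.57


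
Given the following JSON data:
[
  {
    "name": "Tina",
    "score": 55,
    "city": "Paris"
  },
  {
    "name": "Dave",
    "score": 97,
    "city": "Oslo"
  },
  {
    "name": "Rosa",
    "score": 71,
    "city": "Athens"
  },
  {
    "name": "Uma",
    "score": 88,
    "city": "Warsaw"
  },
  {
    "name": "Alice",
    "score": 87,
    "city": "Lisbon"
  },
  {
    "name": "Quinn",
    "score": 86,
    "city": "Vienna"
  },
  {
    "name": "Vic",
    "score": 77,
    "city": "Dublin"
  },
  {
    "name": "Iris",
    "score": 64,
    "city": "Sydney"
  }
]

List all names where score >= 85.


Filtering records where score >= 85:
  Tina (score=55) -> no
  Dave (score=97) -> YES
  Rosa (score=71) -> no
  Uma (score=88) -> YES
  Alice (score=87) -> YES
  Quinn (score=86) -> YES
  Vic (score=77) -> no
  Iris (score=64) -> no


ANSWER: Dave, Uma, Alice, Quinn


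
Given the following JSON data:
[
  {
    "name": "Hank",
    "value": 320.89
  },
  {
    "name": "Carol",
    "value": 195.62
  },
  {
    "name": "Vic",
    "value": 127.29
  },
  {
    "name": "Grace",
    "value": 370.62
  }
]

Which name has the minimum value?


Comparing values:
  Hank: 320.89
  Carol: 195.62
  Vic: 127.29
  Grace: 370.62
Minimum: Vic (127.29)

ANSWER: Vic


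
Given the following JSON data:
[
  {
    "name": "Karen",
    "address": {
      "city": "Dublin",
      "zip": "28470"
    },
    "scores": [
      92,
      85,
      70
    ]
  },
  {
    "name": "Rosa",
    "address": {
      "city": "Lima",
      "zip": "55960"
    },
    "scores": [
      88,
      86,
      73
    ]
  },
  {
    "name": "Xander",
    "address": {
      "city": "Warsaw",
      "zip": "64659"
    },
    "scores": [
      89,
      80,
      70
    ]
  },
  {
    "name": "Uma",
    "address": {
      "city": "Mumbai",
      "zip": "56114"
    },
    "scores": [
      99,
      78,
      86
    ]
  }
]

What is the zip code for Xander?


Path: records[2].address.zip
Value: 64659

ANSWER: 64659


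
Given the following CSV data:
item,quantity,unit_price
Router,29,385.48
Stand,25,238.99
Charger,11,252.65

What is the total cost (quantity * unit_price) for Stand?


Row: Stand
quantity = 25
unit_price = 238.99
total = 25 * 238.99 = 5974.75

ANSWER: 5974.75


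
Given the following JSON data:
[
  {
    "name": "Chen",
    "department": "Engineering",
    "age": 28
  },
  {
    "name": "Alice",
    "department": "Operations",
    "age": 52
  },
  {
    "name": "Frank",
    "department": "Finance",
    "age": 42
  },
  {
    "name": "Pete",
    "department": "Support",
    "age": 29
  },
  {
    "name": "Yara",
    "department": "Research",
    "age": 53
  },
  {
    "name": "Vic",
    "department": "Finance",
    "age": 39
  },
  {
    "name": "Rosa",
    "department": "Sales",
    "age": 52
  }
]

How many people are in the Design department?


Scanning records for department = Design
  No matches found
Count: 0

ANSWER: 0


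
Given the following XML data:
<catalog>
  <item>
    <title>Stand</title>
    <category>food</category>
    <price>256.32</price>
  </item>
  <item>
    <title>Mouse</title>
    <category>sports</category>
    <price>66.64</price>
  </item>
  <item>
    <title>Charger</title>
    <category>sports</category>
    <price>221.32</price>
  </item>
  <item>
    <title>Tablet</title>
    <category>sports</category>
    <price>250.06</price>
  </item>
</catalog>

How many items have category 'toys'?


Scanning <item> elements for <category>toys</category>:
Count: 0

ANSWER: 0


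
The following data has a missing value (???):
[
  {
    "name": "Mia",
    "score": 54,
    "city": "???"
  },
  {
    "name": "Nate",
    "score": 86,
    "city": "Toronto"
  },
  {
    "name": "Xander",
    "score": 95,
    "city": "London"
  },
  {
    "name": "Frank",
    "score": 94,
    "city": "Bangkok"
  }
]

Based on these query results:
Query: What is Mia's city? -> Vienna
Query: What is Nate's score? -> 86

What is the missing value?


The missing value is Mia's city
From query: Mia's city = Vienna

ANSWER: Vienna


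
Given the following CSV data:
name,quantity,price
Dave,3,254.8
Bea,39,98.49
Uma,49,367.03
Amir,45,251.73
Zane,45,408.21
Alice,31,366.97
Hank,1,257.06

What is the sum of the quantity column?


Values in 'quantity' column:
  Row 1: 3
  Row 2: 39
  Row 3: 49
  Row 4: 45
  Row 5: 45
  Row 6: 31
  Row 7: 1
Sum = 3 + 39 + 49 + 45 + 45 + 31 + 1 = 213

ANSWER: 213


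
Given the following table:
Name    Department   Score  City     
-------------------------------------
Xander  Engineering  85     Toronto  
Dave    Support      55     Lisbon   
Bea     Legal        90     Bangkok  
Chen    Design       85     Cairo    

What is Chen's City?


Row 4: Chen
City = Cairo

ANSWER: Cairo


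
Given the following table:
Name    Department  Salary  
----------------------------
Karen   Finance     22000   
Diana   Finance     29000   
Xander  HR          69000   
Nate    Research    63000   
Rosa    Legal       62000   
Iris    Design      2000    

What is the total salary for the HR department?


HR department members:
  Xander: 69000
Total = 69000 = 69000

ANSWER: 69000


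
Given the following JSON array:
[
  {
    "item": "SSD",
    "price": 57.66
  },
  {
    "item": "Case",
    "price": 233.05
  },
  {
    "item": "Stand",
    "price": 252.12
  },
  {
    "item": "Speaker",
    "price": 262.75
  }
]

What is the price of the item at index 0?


Array index 0 -> SSD
price = 57.66

ANSWER: 57.66


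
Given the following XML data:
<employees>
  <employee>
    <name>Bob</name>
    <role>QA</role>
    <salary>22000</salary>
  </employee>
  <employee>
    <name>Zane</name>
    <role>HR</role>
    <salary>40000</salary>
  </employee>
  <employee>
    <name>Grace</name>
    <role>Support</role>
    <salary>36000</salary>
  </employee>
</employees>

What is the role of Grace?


Searching for <employee> with <name>Grace</name>
Found at position 3
<role>Support</role>

ANSWER: Support


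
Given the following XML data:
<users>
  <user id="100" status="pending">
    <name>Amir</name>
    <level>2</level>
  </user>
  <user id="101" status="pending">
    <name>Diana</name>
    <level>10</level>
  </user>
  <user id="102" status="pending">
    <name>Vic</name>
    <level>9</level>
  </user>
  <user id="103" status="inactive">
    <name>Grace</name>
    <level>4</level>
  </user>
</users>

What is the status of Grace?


Finding user with name = Grace
user id="103" status="inactive"

ANSWER: inactive


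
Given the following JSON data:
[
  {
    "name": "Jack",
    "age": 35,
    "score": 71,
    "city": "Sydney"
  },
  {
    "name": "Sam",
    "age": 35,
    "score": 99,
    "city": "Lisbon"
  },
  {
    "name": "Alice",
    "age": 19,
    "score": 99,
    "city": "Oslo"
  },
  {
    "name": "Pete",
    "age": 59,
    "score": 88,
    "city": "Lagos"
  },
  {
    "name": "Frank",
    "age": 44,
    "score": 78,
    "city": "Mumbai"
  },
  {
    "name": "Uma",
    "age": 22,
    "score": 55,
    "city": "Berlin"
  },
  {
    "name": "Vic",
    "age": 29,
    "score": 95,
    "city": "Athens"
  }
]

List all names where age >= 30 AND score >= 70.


Checking both conditions:
  Jack (age=35, score=71) -> YES
  Sam (age=35, score=99) -> YES
  Alice (age=19, score=99) -> no
  Pete (age=59, score=88) -> YES
  Frank (age=44, score=78) -> YES
  Uma (age=22, score=55) -> no
  Vic (age=29, score=95) -> no


ANSWER: Jack, Sam, Pete, Frank


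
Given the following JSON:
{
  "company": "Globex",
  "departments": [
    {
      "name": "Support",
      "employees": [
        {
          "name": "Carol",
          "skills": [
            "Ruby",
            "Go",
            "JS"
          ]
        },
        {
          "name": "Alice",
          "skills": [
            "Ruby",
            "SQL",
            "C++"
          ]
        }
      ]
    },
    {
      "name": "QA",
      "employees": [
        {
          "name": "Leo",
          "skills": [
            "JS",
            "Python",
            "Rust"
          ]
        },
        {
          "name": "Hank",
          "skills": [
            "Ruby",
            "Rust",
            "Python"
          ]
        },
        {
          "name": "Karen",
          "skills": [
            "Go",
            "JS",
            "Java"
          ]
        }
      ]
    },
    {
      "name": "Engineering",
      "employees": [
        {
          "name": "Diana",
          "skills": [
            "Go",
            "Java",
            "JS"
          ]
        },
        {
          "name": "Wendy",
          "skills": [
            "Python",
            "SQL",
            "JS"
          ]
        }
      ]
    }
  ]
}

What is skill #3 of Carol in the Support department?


Path: departments[0].employees[0].skills[2]
Value: JS

ANSWER: JS


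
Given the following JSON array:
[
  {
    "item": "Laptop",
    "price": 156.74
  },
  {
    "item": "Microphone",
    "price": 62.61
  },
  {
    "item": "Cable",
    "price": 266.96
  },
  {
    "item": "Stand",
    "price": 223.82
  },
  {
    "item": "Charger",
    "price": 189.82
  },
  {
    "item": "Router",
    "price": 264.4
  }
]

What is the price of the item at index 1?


Array index 1 -> Microphone
price = 62.61

ANSWER: 62.61


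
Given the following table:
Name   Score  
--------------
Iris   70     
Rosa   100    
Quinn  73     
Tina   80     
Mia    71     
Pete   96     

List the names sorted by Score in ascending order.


Sorting by Score (ascending):
  Iris: 70
  Mia: 71
  Quinn: 73
  Tina: 80
  Pete: 96
  Rosa: 100


ANSWER: Iris, Mia, Quinn, Tina, Pete, Rosa


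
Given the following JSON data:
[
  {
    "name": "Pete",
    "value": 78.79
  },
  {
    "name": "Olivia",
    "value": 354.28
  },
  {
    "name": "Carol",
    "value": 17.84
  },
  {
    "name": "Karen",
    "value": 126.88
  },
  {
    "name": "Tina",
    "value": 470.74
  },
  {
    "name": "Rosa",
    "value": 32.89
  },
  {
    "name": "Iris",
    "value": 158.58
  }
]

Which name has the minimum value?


Comparing values:
  Pete: 78.79
  Olivia: 354.28
  Carol: 17.84
  Karen: 126.88
  Tina: 470.74
  Rosa: 32.89
  Iris: 158.58
Minimum: Carol (17.84)

ANSWER: Carol


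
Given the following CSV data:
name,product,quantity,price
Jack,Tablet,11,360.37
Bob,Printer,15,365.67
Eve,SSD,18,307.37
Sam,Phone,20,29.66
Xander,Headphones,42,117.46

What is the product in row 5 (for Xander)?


Row 5: Xander
Column 'product' = Headphones

ANSWER: Headphones


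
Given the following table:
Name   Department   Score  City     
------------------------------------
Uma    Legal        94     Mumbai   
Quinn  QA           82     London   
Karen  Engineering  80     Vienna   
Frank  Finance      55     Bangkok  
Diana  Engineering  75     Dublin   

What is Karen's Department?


Row 3: Karen
Department = Engineering

ANSWER: Engineering


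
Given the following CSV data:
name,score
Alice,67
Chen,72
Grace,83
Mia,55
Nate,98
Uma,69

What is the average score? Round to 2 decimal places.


Scores: 67, 72, 83, 55, 98, 69
Sum = 444
Count = 6
Average = 444 / 6 = 74.00

ANSWER: 74.00


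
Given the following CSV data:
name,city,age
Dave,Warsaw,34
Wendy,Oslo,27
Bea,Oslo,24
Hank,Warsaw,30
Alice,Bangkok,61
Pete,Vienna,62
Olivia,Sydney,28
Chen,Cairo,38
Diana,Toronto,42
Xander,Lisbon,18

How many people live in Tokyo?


Scanning city column for 'Tokyo':
Total matches: 0

ANSWER: 0


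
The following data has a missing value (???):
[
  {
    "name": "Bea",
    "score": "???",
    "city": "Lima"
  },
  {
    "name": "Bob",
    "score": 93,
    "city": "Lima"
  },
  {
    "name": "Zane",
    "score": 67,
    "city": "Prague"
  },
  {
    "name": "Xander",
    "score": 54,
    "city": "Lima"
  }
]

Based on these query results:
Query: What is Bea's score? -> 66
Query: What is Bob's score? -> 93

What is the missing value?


The missing value is Bea's score
From query: Bea's score = 66

ANSWER: 66


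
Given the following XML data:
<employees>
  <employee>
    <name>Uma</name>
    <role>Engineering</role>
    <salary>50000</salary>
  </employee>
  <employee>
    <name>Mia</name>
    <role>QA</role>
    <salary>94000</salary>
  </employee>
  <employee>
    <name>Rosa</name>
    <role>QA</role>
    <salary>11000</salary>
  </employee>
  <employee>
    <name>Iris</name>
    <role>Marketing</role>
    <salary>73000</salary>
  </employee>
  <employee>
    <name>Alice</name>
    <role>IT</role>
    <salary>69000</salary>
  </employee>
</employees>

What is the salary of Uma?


Searching for <employee> with <name>Uma</name>
Found at position 1
<salary>50000</salary>

ANSWER: 50000


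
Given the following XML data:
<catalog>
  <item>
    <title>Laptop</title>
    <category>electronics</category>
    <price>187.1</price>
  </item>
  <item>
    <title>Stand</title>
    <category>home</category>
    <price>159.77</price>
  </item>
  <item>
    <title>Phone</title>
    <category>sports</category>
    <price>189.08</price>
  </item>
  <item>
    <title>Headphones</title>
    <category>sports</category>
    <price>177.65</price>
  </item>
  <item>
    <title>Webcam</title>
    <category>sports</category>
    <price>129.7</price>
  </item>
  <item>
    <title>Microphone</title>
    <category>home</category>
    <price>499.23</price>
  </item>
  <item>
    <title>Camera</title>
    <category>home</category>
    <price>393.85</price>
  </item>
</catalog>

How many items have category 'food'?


Scanning <item> elements for <category>food</category>:
Count: 0

ANSWER: 0


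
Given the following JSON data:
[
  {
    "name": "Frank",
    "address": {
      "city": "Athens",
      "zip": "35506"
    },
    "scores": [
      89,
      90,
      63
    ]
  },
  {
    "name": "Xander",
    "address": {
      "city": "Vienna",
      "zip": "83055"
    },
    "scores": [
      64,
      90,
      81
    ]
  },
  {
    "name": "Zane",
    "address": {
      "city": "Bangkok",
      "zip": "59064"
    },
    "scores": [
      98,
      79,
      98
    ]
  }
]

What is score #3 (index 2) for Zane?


Path: records[2].scores[2]
Value: 98

ANSWER: 98


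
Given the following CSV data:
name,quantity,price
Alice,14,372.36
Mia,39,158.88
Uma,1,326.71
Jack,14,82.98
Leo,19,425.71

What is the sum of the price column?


Values in 'price' column:
  Row 1: 372.36
  Row 2: 158.88
  Row 3: 326.71
  Row 4: 82.98
  Row 5: 425.71
Sum = 372.36 + 158.88 + 326.71 + 82.98 + 425.71 = 1366.64

ANSWER: 1366.64


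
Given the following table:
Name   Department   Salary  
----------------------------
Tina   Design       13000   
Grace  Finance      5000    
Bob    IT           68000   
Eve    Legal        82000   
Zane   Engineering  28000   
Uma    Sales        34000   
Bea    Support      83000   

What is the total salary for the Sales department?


Sales department members:
  Uma: 34000
Total = 34000 = 34000

ANSWER: 34000


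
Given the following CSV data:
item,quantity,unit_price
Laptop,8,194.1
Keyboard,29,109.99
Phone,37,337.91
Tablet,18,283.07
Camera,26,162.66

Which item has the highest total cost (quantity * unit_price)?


Computing row totals:
  Laptop: 1552.8
  Keyboard: 3189.71
  Phone: 12502.67
  Tablet: 5095.26
  Camera: 4229.16
Maximum: Phone (12502.67)

ANSWER: Phone


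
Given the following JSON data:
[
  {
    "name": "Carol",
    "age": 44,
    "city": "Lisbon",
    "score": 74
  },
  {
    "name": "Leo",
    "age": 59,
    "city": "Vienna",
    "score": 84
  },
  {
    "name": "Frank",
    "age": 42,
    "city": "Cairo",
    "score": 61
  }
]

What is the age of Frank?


Looking up record where name = Frank
Record index: 2
Field 'age' = 42

ANSWER: 42


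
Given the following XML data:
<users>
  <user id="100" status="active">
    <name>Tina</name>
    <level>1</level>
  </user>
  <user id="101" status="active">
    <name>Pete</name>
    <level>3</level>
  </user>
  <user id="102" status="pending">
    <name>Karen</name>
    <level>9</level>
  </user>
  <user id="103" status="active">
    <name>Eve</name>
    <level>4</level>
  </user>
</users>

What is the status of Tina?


Finding user with name = Tina
user id="100" status="active"

ANSWER: active


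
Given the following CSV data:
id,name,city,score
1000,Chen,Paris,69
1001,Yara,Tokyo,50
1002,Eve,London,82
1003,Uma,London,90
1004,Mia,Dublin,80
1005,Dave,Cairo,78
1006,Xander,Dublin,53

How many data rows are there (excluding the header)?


Counting rows (excluding header):
Header: id,name,city,score
Data rows: 7

ANSWER: 7


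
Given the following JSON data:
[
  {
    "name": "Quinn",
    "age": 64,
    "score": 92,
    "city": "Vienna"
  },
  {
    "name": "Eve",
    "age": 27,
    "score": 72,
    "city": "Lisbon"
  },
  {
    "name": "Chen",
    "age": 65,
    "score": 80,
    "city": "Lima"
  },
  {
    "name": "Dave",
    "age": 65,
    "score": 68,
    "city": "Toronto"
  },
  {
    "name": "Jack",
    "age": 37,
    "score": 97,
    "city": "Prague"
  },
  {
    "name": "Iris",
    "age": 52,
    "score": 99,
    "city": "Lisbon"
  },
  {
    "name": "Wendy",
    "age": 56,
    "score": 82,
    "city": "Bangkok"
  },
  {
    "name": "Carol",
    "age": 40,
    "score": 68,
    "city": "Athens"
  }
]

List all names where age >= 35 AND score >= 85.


Checking both conditions:
  Quinn (age=64, score=92) -> YES
  Eve (age=27, score=72) -> no
  Chen (age=65, score=80) -> no
  Dave (age=65, score=68) -> no
  Jack (age=37, score=97) -> YES
  Iris (age=52, score=99) -> YES
  Wendy (age=56, score=82) -> no
  Carol (age=40, score=68) -> no


ANSWER: Quinn, Jack, Iris


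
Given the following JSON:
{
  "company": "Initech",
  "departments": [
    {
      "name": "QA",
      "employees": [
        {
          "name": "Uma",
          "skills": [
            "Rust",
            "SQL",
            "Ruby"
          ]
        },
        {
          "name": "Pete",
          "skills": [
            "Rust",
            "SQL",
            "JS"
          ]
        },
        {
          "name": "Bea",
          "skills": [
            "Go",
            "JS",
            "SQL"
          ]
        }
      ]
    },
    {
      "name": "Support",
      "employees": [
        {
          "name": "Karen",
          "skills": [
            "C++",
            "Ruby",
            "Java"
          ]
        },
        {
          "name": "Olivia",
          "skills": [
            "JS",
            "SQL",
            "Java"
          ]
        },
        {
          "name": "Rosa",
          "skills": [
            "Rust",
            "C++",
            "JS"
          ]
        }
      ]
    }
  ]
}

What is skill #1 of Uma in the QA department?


Path: departments[0].employees[0].skills[0]
Value: Rust

ANSWER: Rust


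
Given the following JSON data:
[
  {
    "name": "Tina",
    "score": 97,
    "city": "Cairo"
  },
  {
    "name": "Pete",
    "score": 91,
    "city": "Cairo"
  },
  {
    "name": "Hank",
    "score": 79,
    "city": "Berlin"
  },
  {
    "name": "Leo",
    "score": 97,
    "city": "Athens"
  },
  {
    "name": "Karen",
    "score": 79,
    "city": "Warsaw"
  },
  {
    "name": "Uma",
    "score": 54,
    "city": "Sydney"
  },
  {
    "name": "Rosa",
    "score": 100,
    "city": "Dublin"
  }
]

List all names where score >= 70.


Filtering records where score >= 70:
  Tina (score=97) -> YES
  Pete (score=91) -> YES
  Hank (score=79) -> YES
  Leo (score=97) -> YES
  Karen (score=79) -> YES
  Uma (score=54) -> no
  Rosa (score=100) -> YES


ANSWER: Tina, Pete, Hank, Leo, Karen, Rosa


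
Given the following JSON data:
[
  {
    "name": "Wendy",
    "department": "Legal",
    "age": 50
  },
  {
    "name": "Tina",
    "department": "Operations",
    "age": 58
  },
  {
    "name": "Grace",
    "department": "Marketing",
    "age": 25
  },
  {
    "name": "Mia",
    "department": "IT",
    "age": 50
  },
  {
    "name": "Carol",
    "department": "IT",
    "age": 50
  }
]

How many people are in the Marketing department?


Scanning records for department = Marketing
  Record 2: Grace
Count: 1

ANSWER: 1


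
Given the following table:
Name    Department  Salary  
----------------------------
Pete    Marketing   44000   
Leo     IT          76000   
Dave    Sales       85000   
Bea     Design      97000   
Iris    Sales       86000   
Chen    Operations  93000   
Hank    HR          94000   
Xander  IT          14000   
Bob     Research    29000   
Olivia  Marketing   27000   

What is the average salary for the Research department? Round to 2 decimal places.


Research department members:
  Bob: 29000
Sum = 29000
Count = 1
Average = 29000 / 1 = 29000.00

ANSWER: 29000.00


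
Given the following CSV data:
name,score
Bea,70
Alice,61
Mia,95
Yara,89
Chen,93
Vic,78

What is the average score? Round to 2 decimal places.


Scores: 70, 61, 95, 89, 93, 78
Sum = 486
Count = 6
Average = 486 / 6 = 81.00

ANSWER: 81.00


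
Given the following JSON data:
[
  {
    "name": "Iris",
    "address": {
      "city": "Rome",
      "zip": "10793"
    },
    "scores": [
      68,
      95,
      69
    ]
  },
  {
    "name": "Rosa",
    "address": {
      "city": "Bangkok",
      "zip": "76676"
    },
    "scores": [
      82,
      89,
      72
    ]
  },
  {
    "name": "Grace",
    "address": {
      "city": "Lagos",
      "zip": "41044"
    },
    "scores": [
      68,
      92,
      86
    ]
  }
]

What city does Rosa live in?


Path: records[1].address.city
Value: Bangkok

ANSWER: Bangkok


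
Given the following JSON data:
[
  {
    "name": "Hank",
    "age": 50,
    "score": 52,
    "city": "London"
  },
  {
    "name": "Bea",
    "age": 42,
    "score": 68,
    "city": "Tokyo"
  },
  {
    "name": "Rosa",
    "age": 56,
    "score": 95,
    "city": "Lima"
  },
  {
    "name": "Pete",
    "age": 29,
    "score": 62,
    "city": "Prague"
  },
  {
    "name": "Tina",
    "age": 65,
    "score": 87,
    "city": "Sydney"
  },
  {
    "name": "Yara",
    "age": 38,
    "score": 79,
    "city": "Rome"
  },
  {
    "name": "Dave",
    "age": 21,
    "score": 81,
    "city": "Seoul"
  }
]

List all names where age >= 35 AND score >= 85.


Checking both conditions:
  Hank (age=50, score=52) -> no
  Bea (age=42, score=68) -> no
  Rosa (age=56, score=95) -> YES
  Pete (age=29, score=62) -> no
  Tina (age=65, score=87) -> YES
  Yara (age=38, score=79) -> no
  Dave (age=21, score=81) -> no


ANSWER: Rosa, Tina


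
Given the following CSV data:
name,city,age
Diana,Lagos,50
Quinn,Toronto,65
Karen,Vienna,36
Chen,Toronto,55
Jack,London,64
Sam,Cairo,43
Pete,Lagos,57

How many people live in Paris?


Scanning city column for 'Paris':
Total matches: 0

ANSWER: 0


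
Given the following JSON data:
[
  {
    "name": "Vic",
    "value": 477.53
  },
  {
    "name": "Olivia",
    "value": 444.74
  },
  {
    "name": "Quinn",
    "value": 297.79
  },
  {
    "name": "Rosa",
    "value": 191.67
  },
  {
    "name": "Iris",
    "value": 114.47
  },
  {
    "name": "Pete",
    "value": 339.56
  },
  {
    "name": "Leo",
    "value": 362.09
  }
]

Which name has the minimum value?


Comparing values:
  Vic: 477.53
  Olivia: 444.74
  Quinn: 297.79
  Rosa: 191.67
  Iris: 114.47
  Pete: 339.56
  Leo: 362.09
Minimum: Iris (114.47)

ANSWER: Iris


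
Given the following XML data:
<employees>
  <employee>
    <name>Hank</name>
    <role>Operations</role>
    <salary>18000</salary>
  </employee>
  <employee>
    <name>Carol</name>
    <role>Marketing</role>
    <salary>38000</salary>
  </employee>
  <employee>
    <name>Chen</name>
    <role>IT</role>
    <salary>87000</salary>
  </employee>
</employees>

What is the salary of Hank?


Searching for <employee> with <name>Hank</name>
Found at position 1
<salary>18000</salary>

ANSWER: 18000


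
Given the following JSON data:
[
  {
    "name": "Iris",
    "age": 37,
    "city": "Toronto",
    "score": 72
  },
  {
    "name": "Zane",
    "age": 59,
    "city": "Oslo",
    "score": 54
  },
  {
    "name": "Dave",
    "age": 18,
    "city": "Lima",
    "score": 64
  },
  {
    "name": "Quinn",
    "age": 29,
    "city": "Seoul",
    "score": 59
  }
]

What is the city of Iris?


Looking up record where name = Iris
Record index: 0
Field 'city' = Toronto

ANSWER: Toronto


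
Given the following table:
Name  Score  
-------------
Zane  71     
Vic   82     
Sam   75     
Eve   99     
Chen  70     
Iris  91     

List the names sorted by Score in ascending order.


Sorting by Score (ascending):
  Chen: 70
  Zane: 71
  Sam: 75
  Vic: 82
  Iris: 91
  Eve: 99


ANSWER: Chen, Zane, Sam, Vic, Iris, Eve


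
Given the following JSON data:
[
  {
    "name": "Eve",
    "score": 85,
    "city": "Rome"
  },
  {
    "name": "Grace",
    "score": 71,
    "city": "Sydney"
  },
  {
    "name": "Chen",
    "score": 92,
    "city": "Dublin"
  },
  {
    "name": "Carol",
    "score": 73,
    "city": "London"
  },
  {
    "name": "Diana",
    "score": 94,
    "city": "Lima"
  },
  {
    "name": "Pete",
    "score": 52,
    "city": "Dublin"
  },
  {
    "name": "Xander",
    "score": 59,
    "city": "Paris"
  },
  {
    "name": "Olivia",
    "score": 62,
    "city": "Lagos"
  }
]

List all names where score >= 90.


Filtering records where score >= 90:
  Eve (score=85) -> no
  Grace (score=71) -> no
  Chen (score=92) -> YES
  Carol (score=73) -> no
  Diana (score=94) -> YES
  Pete (score=52) -> no
  Xander (score=59) -> no
  Olivia (score=62) -> no


ANSWER: Chen, Diana


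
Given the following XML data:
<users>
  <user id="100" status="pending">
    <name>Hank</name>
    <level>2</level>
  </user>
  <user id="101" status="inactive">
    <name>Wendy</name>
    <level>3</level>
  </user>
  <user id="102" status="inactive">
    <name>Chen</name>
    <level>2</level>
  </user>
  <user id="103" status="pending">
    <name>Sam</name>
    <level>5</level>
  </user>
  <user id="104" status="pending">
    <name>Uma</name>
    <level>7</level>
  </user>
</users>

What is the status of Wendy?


Finding user with name = Wendy
user id="101" status="inactive"

ANSWER: inactive


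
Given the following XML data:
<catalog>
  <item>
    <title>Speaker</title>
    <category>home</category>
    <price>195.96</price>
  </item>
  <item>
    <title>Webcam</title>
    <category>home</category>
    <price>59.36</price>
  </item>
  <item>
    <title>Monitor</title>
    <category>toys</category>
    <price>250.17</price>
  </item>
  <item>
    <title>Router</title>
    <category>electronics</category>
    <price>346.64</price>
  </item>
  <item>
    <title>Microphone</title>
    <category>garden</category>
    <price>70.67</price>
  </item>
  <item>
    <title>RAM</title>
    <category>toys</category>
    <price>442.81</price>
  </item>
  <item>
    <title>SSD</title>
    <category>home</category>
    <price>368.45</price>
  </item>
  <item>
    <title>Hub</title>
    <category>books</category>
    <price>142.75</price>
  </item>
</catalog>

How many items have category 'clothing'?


Scanning <item> elements for <category>clothing</category>:
Count: 0

ANSWER: 0
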